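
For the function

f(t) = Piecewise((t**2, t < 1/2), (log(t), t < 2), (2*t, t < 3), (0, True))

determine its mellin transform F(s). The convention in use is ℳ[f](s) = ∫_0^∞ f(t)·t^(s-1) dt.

(-16*2**(2*s)*s**2*(s + 2) + 4*2**(2*s)*s*(s + 1)*(s + 2)*log(2) - 4*2**(2*s)*(s + 1)*(s + 2) + 24*6**s*s**2*(s + 2) + s**2*(s + 1) + 4*s*(s + 1)*(s + 2)*log(2) + 4*(s + 1)*(s + 2))/(4*2**s*s**2*(s + 1)*(s + 2))
  Re(s) > -2

treat the 3 regions marked off by 1/2, 2 separately and sum
on [0, 1/2): add ∫ t**2·t^(s-1) dt
segment [1/2, 2) carries log(t); integrate it
the [2, 3) slice contributes ∫ 2*t·t^(s-1) dt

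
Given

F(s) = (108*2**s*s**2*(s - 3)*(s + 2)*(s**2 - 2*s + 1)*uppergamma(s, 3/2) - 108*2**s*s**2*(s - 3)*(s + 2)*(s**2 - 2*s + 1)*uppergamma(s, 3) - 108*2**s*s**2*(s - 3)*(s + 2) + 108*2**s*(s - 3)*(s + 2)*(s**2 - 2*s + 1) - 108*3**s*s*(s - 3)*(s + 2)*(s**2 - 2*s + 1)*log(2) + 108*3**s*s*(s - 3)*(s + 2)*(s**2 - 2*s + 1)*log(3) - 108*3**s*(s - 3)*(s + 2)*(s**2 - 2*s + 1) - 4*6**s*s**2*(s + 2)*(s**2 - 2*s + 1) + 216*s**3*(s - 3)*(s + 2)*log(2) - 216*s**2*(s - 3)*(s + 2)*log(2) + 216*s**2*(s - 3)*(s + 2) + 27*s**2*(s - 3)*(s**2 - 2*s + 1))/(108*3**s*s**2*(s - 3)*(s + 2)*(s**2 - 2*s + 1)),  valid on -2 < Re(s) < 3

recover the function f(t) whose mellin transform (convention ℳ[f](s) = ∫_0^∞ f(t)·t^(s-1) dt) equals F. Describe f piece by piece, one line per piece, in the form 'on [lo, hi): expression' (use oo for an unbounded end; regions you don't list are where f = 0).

on [0, 1/3): 9*t**2/4
on [1/3, 2/3): 2*log(3*t/2)/(3*t)
on [2/3, 1): log(3*t/2)
on [1, 2): exp(-3*t/2)
on [2, oo): 8/(27*t**3)

invert the common scale on t to get t**2 on [0, 1/2); log(t)/t on [1/2, 1); log(t) on [1, 3/2); …
split f at 1/3, 2/3, 1, 2: ℳ[f](s) collects 5 kernel integrals
the [0, 1/3) slice contributes ∫ 9*t**2/4·t^(s-1) dt
over [1/3, 2/3), the kernel integral of 2*log(3*t/2)/(3*t) enters the sum
the [2/3, 1) slice contributes ∫ log(3*t/2)·t^(s-1) dt
for t in [1, 2): the term is ∫ exp(-3*t/2)·t^(s-1)
on [2, ∞) integrate f = 8/(27*t**3) against the kernel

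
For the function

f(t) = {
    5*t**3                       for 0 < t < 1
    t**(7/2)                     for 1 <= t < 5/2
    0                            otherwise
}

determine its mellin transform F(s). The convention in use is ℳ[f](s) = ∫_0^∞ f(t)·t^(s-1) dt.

linearity at 1 turns ℳ[f](s) into 2 summed integrals
between 0 and 1 the integrand is 5*t**3·t^(s-1)
on [1, 5/2) integrate f = t**(7/2) against the kernel

(2*(5/2)**(s + 7/2)*(s + 3) + 8*s + 29)/((s + 3)*(2*s + 7))
  Re(s) > -3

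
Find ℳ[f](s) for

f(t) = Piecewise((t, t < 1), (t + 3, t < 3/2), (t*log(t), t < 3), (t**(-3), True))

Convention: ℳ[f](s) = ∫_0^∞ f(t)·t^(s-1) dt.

f breaks at 1, 3/2, 3 into 4 integrals to sum
on [0, 1) integrate f = t against the kernel
segment [1, 3/2) carries (t + 3); integrate it
between 3/2 and 3 the integrand is t*log(t)·t^(s-1)
the [3, ∞) slice contributes ∫ t**(-3)·t^(s-1) dt

(-162*2**s*s*(s - 3)*(s**2 + 2*s + 1) - 162*2**s*(s - 3)*(s**2 + 2*s + 1) - 81*3**s*s**2*(s - 3)*(s + 1)*log(3) + 81*3**s*s**2*(s - 3)*(s + 1)*log(2) - 81*3**s*s*(s - 3)*(s + 1)*log(3) + 81*3**s*s*(s - 3)*(s + 1)*log(2) + 81*3**s*s*(s - 3)*(s + 1) + 243*3**s*s*(s - 3)*(s**2 + 2*s + 1) + 162*3**s*(s - 3)*(s**2 + 2*s + 1) + 162*6**s*s**2*(s - 3)*(s + 1)*log(3) - 162*6**s*s*(s - 3)*(s + 1) + 162*6**s*s*(s - 3)*(s + 1)*log(3) - 2*6**s*s*(s + 1)*(s**2 + 2*s + 1))/(54*2**s*s*(s - 3)*(s + 1)*(s**2 + 2*s + 1))
  -1 < Re(s) < 3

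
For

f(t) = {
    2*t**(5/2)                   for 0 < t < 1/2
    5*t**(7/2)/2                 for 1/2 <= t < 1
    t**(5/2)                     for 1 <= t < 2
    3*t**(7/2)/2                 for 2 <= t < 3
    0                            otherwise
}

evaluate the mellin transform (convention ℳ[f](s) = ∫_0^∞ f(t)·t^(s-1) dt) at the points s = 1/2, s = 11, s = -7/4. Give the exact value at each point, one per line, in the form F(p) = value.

F(1/2) = 10513/384
F(11) = -27917287327*sqrt(2)/25657344 + 77/783 + 14348907*sqrt(3)/29
F(-7/4) = -8*2**(3/4)/21 + 2/21 + 41*2**(1/4)/42 + 18*3**(3/4)/7

breakpoints 1/2, 1, 2: one integral from each of the 4 segments
∫ 2*t**(5/2)·t^(s-1) over [0, 1/2)
the [1/2, 1) slice contributes ∫ 5*t**(7/2)/2·t^(s-1) dt
over [1, 2), the kernel integral of t**(5/2) enters the sum
piece [2, 3): integrate 3*t**(7/2)/2 against the kernel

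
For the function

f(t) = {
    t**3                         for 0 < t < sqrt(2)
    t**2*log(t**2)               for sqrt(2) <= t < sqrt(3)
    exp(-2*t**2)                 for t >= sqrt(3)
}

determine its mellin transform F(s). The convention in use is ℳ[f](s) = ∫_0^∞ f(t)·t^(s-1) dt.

back out the power substitution: t**(3/2) on [0, 2); t*log(t) on [2, 3); exp(-2*t) on [3, ∞)
summing 3 kernel integrals split by sqrt(2), sqrt(3) yields ℳ[f](s)
over [0, sqrt(2)), the kernel integral of t**3 enters the sum
on [sqrt(2), sqrt(3)): add ∫ t**2*log(t**2)·t^(s-1) dt
∫ exp(-2*t**2)·t^(s-1) over [sqrt(3), ∞)

(-12**(s/2)*s*(s + 3)*log(2) - 2*12**(s/2)*(s + 3)*log(2) + 2*12**(s/2)*(s + 3) + 4*12**(s/2)*sqrt(2)*(s**2/4 + s + 1) + 3*18**(s/2)*s*(s + 3)*log(3)/2 - 3*18**(s/2)*(s + 3) + 3*18**(s/2)*(s + 3)*log(3) + 3**(s/2)*(s + 3)*(s**2/4 + s + 1)*uppergamma(s/2, 6))/(2*6**(s/2)*(s + 3)*(s**2/4 + s + 1))
  Re(s) > -3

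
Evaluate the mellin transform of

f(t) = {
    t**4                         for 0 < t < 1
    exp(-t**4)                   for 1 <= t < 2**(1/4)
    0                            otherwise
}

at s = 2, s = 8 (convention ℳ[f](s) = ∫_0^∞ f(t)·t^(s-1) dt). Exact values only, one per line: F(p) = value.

F(2) = -sqrt(pi)*erfc(sqrt(2))/4 + sqrt(pi)*erfc(1)/4 + 1/6
F(8) = (-9 + exp(2) + 6*E)*exp(-2)/12

strip the power substitution: t**2 on [0, 1); exp(-t**2) on [1, sqrt(2))
invert the power substitution to get t on [0, 1); exp(-t) on [1, 2)
integrate the 2 segments split at 1, then add the results
for t in [0, 1): the term is ∫ t**4·t^(s-1)
[1, 2**(1/4)) adds the kernel integral of exp(-t**4)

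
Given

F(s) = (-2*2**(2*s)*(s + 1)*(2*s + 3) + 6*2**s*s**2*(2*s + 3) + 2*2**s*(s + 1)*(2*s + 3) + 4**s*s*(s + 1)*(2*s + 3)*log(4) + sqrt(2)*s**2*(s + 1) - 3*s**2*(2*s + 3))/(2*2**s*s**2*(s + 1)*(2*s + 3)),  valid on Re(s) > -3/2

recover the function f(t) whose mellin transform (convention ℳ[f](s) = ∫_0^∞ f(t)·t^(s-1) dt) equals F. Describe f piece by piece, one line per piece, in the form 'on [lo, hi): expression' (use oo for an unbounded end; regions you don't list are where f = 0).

on [0, 1/2): t**(3/2)
on [1/2, 1): 3*t
on [1, 2): log(t)

summing 3 kernel integrals split by 1/2, 1 yields ℳ[f](s)
segment 0 to 1/2 holds t**(3/2); add its integral
for t in [1/2, 1): the term is ∫ 3*t·t^(s-1)
the [1, 2) slice contributes ∫ log(t)·t^(s-1) dt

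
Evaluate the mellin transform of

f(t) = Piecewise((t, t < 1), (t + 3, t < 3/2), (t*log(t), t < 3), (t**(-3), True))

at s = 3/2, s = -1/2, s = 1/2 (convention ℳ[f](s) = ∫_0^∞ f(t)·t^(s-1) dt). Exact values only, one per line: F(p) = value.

F(3/2) = -922*sqrt(3)/675 - 2 + 213*sqrt(6)/100 + log(2**(9*sqrt(6)/20)*3**(-9*sqrt(6)/20 + 18*sqrt(3)/5))
F(-1/2) = -2266*sqrt(3)/567 + sqrt(6) + log(2**(sqrt(6))*3**(-sqrt(6) + 2*sqrt(3))) + 6
F(1/2) = -6 - 178*sqrt(3)/135 + log(2**(sqrt(6)/2)*3**(-sqrt(6)/2 + 2*sqrt(3))) + 23*sqrt(6)/6

treat the 4 regions marked off by 1, 3/2, 3 separately and sum
between 0 and 1 the integrand is t·t^(s-1)
between 1 and 3/2 the integrand is (t + 3)·t^(s-1)
on [3/2, 3) integrate f = t*log(t) against the kernel
between 3 and ∞ the integrand is t**(-3)·t^(s-1)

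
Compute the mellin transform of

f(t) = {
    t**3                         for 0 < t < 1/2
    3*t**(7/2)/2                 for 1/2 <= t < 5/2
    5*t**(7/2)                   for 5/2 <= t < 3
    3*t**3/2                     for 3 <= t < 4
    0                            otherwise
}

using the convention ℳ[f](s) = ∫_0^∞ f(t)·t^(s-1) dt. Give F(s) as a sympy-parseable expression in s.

slice at 1/2, 5/2, 3, transform all 4 pieces, and sum them
on [0, 1/2) integrate f = t**3 against the kernel
segment 1/2 to 5/2 holds 3*t**(7/2)/2; add its integral
segment 5/2 to 3 holds 5*t**(7/2); add its integral
segment 3 to 4 holds 3*t**3/2; add its integral

(-6*2**(-s - 7/2)*(s + 3) + 2*2**(-s - 3)*(2*s + 7) - 3*3**(s + 3)*(2*s + 7) + 20*3**(s + 7/2)*(s + 3) + 3*4**(s + 3)*(2*s + 7) - 14*(5/2)**(s + 7/2)*(s + 3))/(2*(s + 3)*(2*s + 7))
  Re(s) > -3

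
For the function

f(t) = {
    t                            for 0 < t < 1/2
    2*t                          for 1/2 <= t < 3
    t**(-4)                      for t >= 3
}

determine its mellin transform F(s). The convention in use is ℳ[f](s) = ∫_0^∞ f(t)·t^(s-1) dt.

f breaks at 1/2, 3 into 3 integrals to sum
on [0, 1/2): add ∫ t·t^(s-1) dt
on [1/2, 3): add ∫ 2*t·t^(s-1) dt
for t in [3, ∞): the term is ∫ t**(-4)·t^(s-1)

(970*6**s*s - 3890*6**s - 81*s + 324)/(162*2**s*(s**2 - 3*s - 4))
  -1 < Re(s) < 4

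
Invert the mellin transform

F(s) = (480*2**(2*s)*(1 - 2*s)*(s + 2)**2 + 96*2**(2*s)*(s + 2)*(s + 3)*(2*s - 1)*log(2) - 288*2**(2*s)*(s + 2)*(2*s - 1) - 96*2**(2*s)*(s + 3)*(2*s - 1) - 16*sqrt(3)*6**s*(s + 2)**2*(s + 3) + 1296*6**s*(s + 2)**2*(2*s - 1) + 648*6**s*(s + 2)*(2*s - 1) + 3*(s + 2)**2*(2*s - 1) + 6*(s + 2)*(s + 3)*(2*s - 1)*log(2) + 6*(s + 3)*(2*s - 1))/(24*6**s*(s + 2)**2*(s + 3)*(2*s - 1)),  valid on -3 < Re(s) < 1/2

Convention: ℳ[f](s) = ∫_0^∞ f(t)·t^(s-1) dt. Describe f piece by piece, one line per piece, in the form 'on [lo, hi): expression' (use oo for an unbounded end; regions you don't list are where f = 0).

peel off the common scale on t: t**3 on [0, 1/2); t**2*log(t) on [1/2, 2); t**2*(t + 3) on [2, 3); …
strip the shared t-power: t on [0, 1/2); log(t) on [1/2, 2); t + 3 on [2, 3); …
integrate the 4 segments split at 1/6, 2/3, 1, then add the results
over [0, 1/6), the kernel integral of 27*t**3 enters the sum
for t in [1/6, 2/3): the term is ∫ 9*t**2*log(3*t)·t^(s-1)
segment [2/3, 1) carries 9*t**2*(3*t + 3); integrate it
on [1, ∞) integrate f = sqrt(3)/(3*sqrt(t)) against the kernel

on [0, 1/6): 27*t**3
on [1/6, 2/3): 9*t**2*log(3*t)
on [2/3, 1): 9*t**2*(3*t + 3)
on [1, oo): sqrt(3)/(3*sqrt(t))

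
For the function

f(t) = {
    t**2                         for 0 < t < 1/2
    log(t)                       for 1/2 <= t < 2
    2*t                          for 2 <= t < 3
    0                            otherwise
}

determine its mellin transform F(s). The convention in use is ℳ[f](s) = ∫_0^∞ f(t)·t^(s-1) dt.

linearity at 1/2, 2 turns ℳ[f](s) into 3 summed integrals
segment 0 to 1/2 holds t**2; add its integral
piece [1/2, 2): integrate log(t) against the kernel
[2, 3) adds the kernel integral of 2*t

(-16*2**(2*s)*s**2*(s + 2) + 4*2**(2*s)*s*(s + 1)*(s + 2)*log(2) - 4*2**(2*s)*(s + 1)*(s + 2) + 24*6**s*s**2*(s + 2) + s**2*(s + 1) + 4*s*(s + 1)*(s + 2)*log(2) + 4*(s + 1)*(s + 2))/(4*2**s*s**2*(s + 1)*(s + 2))
  Re(s) > -2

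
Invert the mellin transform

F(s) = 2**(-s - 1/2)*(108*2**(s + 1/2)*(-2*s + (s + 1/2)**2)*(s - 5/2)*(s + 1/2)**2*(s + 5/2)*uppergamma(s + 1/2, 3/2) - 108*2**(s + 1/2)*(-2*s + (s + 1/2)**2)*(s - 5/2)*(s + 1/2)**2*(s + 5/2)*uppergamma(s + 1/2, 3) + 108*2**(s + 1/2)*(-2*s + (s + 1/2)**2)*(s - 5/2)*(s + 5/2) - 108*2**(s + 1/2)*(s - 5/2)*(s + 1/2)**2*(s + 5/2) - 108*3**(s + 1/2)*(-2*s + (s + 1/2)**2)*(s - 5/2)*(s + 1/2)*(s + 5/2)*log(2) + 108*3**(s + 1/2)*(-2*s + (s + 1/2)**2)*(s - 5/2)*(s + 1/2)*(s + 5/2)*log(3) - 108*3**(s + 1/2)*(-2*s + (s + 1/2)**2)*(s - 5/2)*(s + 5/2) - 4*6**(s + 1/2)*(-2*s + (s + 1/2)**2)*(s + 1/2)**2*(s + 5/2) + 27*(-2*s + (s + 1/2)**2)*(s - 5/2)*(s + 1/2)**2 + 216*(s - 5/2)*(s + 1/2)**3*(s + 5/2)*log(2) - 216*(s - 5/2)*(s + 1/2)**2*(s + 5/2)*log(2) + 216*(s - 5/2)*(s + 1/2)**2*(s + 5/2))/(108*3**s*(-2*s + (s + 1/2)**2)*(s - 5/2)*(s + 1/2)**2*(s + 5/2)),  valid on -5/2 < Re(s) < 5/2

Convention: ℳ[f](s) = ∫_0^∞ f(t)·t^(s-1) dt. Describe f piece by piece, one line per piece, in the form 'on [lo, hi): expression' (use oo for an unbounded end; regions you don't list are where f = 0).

on [0, 1/6): 9*sqrt(3)*t**(5/2)
on [1/6, 1/3): sqrt(3)*log(3*t)/(3*sqrt(t))
on [1/3, 1/2): sqrt(3)*sqrt(t)*log(3*t)
on [1/2, 1): sqrt(3)*sqrt(t)*exp(-3*t)
on [1, oo): sqrt(3)/(27*t**(5/2))

undo the common scale on t: t**(5/2) on [0, 1/2); log(t)/sqrt(t) on [1/2, 1); sqrt(t)*log(t) on [1, 3/2); …
undo the shared t-power: t**2 on [0, 1/2); log(t)/t on [1/2, 1); log(t) on [1, 3/2); …
along the cuts 1/6, 1/3, 1/2, 1, ℳ[f](s) splits into 5 integrals
∫ 9*sqrt(3)*t**(5/2)·t^(s-1) over [0, 1/6)
piece [1/6, 1/3): integrate sqrt(3)*log(3*t)/(3*sqrt(t)) against the kernel
over [1/3, 1/2), the kernel integral of sqrt(3)*sqrt(t)*log(3*t) enters the sum
∫ over [1/2, 1) of sqrt(3)*sqrt(t)*exp(-3*t)·t^(s-1) joins the sum
[1, ∞) adds the kernel integral of sqrt(3)/(27*t**(5/2))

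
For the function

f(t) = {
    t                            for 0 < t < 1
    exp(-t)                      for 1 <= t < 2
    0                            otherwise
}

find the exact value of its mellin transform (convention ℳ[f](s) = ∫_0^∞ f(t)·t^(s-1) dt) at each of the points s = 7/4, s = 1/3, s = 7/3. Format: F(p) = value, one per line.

along the cuts 1, ℳ[f](s) splits into 2 integrals
the [0, 1) slice contributes ∫ t·t^(s-1) dt
∫ over [1, 2) of exp(-t)·t^(s-1) joins the sum

F(7/4) = -uppergamma(7/4, 2) + 4/11 + uppergamma(7/4, 1)
F(1/3) = -uppergamma(1/3, 2) + uppergamma(1/3, 1) + 3/4
F(7/3) = -uppergamma(7/3, 2) + 3/10 + uppergamma(7/3, 1)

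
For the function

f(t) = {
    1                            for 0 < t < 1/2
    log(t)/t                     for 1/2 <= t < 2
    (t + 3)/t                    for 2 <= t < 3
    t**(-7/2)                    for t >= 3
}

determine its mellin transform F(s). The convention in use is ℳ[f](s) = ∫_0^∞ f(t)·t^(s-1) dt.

2**(1 - s)*(54*2**(2*s - 2)*s*(s - 1)*(2*s - 7)*log(2) - 54*2**(2*s - 2)*s*(2*s - 7) - 270*2**(2*s - 2)*(s - 1)**2*(2*s - 7) - 162*2**(2*s - 2)*(s - 1)*(2*s - 7) - 4*sqrt(3)*6**(s - 1)*s*(s - 1)**2 + 324*6**(s - 1)*(s - 1)**2*(2*s - 7) + 162*6**(s - 1)*(s - 1)*(2*s - 7) + 54*s*(s - 1)*(2*s - 7)*log(2) + 54*s*(2*s - 7) + 27*(s - 1)**2*(2*s - 7))/(54*s*(s - 1)**2*(2*s - 7))
  0 < Re(s) < 7/2

undo the shared t-power: t on [0, 1/2); log(t) on [1/2, 2); t + 3 on [2, 3); …
summing 4 kernel integrals split by 1/2, 2, 3 yields ℳ[f](s)
piece [0, 1/2): integrate 1 against the kernel
for t in [1/2, 2): the term is ∫ log(t)/t·t^(s-1)
on [2, 3): add ∫ (t + 3)/t·t^(s-1) dt
for t in [3, ∞): the term is ∫ t**(-7/2)·t^(s-1)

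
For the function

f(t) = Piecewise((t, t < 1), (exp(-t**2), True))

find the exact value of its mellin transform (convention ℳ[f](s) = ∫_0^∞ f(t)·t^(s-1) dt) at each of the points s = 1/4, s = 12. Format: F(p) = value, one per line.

F(1/4) = uppergamma(1/8, 1)/2 + 4/5
F(12) = 1/13 + 163*exp(-1)

reversing the power substitution: sqrt(t) on [0, 1); exp(-t) on [1, ∞)
cuts at 1: linearity sums the 2 kernel integrals
segment 0 to 1 holds t; add its integral
segment [1, ∞) carries exp(-t**2); integrate it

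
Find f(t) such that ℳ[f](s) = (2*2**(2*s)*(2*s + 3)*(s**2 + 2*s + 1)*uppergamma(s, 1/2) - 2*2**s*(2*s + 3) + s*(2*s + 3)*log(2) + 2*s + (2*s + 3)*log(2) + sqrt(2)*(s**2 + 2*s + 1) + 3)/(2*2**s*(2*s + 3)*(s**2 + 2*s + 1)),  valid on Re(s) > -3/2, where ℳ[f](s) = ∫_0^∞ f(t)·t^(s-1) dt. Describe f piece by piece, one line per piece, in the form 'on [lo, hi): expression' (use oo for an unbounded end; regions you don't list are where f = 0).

on [0, 1/2): t**(3/2)
on [1/2, 1): t*log(t)
on [1, oo): exp(-t/2)

cuts at 1/2, 1: linearity sums the 3 kernel integrals
segment [0, 1/2) carries t**(3/2); integrate it
over [1/2, 1), the kernel integral of t*log(t) enters the sum
∫ exp(-t/2)·t^(s-1) over [1, ∞)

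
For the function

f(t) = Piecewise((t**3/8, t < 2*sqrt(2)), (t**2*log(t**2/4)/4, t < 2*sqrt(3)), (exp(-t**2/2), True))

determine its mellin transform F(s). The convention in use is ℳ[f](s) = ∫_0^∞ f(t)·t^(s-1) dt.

strip the power substitution: t**(3/2)/8 on [0, 8); t*log(t/4)/4 on [8, 12); exp(-t/2) on [12, ∞)
invert the common scale on t to get sqrt(2)*t**(3/2)/4 on [0, 4); t*log(t/2)/2 on [4, 6); exp(-t) on [6, ∞)
peel off the common scale on t: t**(3/2) on [0, 2); t*log(t) on [2, 3); exp(-2*t) on [3, ∞)
f breaks at 2*sqrt(2), 2*sqrt(3) into 3 integrals to sum
on [0, 2*sqrt(2)): add ∫ t**3/8·t^(s-1) dt
segment 2*sqrt(2) to 2*sqrt(3) holds t**2*log(t**2/4)/4; add its integral
piece [2*sqrt(3), ∞): integrate exp(-t**2/2) against the kernel

2**s*(-12**(s/2)*s*(s + 3)*log(2) - 2*12**(s/2)*(s + 3)*log(2) + 2*12**(s/2)*(s + 3) + 4*12**(s/2)*sqrt(2)*(s**2/4 + s + 1) + 3*18**(s/2)*s*(s + 3)*log(3)/2 - 3*18**(s/2)*(s + 3) + 3*18**(s/2)*(s + 3)*log(3) + 3**(s/2)*(s + 3)*(s**2/4 + s + 1)*uppergamma(s/2, 6))/(2*6**(s/2)*(s + 3)*(s**2/4 + s + 1))
  Re(s) > -3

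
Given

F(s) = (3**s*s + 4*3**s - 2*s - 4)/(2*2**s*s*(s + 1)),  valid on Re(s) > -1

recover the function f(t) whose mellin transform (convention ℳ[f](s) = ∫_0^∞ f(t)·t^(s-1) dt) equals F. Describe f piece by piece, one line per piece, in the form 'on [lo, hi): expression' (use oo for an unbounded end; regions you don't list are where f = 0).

on [0, 1/2): t
on [1/2, 3/2): 2 - t

treat the 2 regions marked off by 1/2 separately and sum
for t in [0, 1/2): the term is ∫ t·t^(s-1)
∫ (2 - t)·t^(s-1) over [1/2, 3/2)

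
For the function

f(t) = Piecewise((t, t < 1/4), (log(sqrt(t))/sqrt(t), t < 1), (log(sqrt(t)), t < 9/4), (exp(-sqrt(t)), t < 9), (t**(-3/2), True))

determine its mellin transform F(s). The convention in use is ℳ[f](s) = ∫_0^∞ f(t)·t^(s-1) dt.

invert the power substitution to get t**2 on [0, 1/2); log(t)/t on [1/2, 1); log(t) on [1, 3/2); …
breakpoints 1/4, 1, 9/4, 9: one integral from each of the 5 segments
between 0 and 1/4 the integrand is t·t^(s-1)
piece [1/4, 1): integrate log(sqrt(t))/sqrt(t) against the kernel
piece [1, 9/4): integrate log(sqrt(t)) against the kernel
segment [9/4, 9) carries exp(-sqrt(t)); integrate it
segment [9, ∞) carries t**(-3/2); integrate it

(432*2**(2*s)*s**2*(2*s - 3)*(2*s + 2)*(4*s**2 - 4*s + 1)*uppergamma(2*s, 3/2) - 432*2**(2*s)*s**2*(2*s - 3)*(2*s + 2)*(4*s**2 - 4*s + 1)*uppergamma(2*s, 3) - 432*2**(2*s)*s**2*(2*s - 3)*(2*s + 2) + 108*2**(2*s)*(2*s - 3)*(2*s + 2)*(4*s**2 - 4*s + 1) - 216*3**(2*s)*s*(2*s - 3)*(2*s + 2)*(4*s**2 - 4*s + 1)*log(2) + 216*3**(2*s)*s*(2*s - 3)*(2*s + 2)*(4*s**2 - 4*s + 1)*log(3) - 108*3**(2*s)*(2*s - 3)*(2*s + 2)*(4*s**2 - 4*s + 1) - 16*6**(2*s)*s**2*(2*s + 2)*(4*s**2 - 4*s + 1) + 1728*s**3*(2*s - 3)*(2*s + 2)*log(2) - 864*s**2*(2*s - 3)*(2*s + 2)*log(2) + 864*s**2*(2*s - 3)*(2*s + 2) + 108*s**2*(2*s - 3)*(4*s**2 - 4*s + 1))/(216*2**(2*s)*s**2*(2*s - 3)*(2*s + 2)*(4*s**2 - 4*s + 1))
  -1 < Re(s) < 3/2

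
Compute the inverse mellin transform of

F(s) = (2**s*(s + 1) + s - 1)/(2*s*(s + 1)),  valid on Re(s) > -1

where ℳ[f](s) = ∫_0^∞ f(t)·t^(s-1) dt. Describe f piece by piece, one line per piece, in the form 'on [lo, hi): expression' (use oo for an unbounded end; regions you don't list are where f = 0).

integrate the 2 segments split at 1, then add the results
segment 0 to 1 holds t; add its integral
the [1, 2) slice contributes ∫ 1/2·t^(s-1) dt

on [0, 1): t
on [1, 2): 1/2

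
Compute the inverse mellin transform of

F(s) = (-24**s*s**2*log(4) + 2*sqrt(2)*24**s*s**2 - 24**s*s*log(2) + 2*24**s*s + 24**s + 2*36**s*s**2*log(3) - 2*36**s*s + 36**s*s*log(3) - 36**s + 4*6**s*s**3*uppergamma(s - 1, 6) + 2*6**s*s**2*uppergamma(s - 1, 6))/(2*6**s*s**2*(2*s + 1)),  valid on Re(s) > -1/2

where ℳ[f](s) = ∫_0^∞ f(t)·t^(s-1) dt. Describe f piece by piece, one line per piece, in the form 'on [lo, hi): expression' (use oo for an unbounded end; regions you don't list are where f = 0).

back out the shared t-power: sqrt(2)*t**(3/2)/4 on [0, 4); t*log(t/2)/2 on [4, 6); exp(-t) on [6, ∞)
peel off the common scale on t: t**(3/2) on [0, 2); t*log(t) on [2, 3); exp(-2*t) on [3, ∞)
the 3 pieces separated at 4, 6 each add one integral
segment [0, 4) carries sqrt(2)*sqrt(t)/4; integrate it
segment 4 to 6 holds log(t/2)/2; add its integral
[6, ∞) adds the kernel integral of exp(-t)/t

on [0, 4): sqrt(2)*sqrt(t)/4
on [4, 6): log(t/2)/2
on [6, oo): exp(-t)/t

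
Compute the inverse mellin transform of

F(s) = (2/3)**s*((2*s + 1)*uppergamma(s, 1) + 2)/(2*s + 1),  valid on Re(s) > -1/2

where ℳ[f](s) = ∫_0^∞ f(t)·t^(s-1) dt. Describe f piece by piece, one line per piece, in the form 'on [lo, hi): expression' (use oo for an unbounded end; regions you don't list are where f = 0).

on [0, 2/3): sqrt(6)*sqrt(t)/2
on [2/3, oo): exp(-3*t/2)

invert the common scale on t to get sqrt(2)*sqrt(t)/2 on [0, 2); exp(-t/2) on [2, ∞)
back out the common scale on t: sqrt(t) on [0, 1); exp(-t) on [1, ∞)
along the cuts 2/3, ℳ[f](s) splits into 2 integrals
segment 0 to 2/3 holds sqrt(6)*sqrt(t)/2; add its integral
piece [2/3, ∞): integrate exp(-3*t/2) against the kernel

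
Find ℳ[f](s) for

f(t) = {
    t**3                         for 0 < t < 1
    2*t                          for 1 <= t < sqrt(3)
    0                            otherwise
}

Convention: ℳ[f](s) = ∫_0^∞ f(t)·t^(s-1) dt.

remove the power substitution first: t**(3/2) on [0, 1); 2*sqrt(t) on [1, 3)
slice at 1, transform all 2 pieces, and sum them
over [0, 1), the kernel integral of t**3 enters the sum
∫ 2*t·t^(s-1) over [1, sqrt(3))

(2*3**(s/2 + 1/2)*(s + 3) - s - 5)/((s + 1)*(s + 3))
  Re(s) > -3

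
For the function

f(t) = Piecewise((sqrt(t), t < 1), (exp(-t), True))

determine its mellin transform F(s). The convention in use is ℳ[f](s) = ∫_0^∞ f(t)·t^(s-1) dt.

((2*s + 1)*uppergamma(s, 1) + 2)/(2*s + 1)
  Re(s) > -1/2

split f at 1: ℳ[f](s) collects 2 kernel integrals
the [0, 1) slice contributes ∫ sqrt(t)·t^(s-1) dt
segment 1 to ∞ holds exp(-t); add its integral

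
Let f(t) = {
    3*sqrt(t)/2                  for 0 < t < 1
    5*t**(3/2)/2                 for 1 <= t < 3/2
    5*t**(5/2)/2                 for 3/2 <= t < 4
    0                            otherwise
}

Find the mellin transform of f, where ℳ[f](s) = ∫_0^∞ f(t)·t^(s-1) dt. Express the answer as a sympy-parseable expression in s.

(5120*2**(3*s)*s**2 + 10240*2**(3*s)*s + 3840*2**(3*s) - 64*2**s*s**2 - 96*2**s*s + 160*2**s - 60*3**s*sqrt(6)*s**2 + 15*3**s*sqrt(6))/(8*2**s*(8*s**3 + 36*s**2 + 46*s + 15))
  Re(s) > -1/2

treat the 3 regions marked off by 1, 3/2 separately and sum
for t in [0, 1): the term is ∫ 3*sqrt(t)/2·t^(s-1)
on [1, 3/2): add ∫ 5*t**(3/2)/2·t^(s-1) dt
∫ over [3/2, 4) of 5*t**(5/2)/2·t^(s-1) joins the sum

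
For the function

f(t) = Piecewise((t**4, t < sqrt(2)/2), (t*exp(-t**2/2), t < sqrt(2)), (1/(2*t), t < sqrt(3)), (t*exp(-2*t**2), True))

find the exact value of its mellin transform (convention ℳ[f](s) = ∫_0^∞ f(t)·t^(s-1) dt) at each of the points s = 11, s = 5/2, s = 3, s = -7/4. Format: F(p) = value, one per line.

F(11) = -10432*exp(-1) + sqrt(2)/3840 + 2697*exp(-6)/16 + 211/20 + 157781*exp(-1/4)/32
F(5/2) = -2**(3/4)*uppergamma(7/4, 1) - 101*2**(3/4)/312 + 2**(1/4)*uppergamma(7/4, 6)/8 + 3**(3/4)/3 + 2**(3/4)*uppergamma(7/4, 1/4)
F(3) = -4*exp(-1) + 7*exp(-6)/8 + sqrt(2)/112 + 1/4 + 5*exp(-1/4)/2
F(-7/4) = -2**(5/8)*uppergamma(-3/8, 1)/4 - 2*3**(5/8)/99 + 2**(3/8)*uppergamma(-3/8, 6)/2 + 2**(5/8)/22 + 2**(7/8)/9 + 2**(5/8)*uppergamma(-3/8, 1/4)/4

undo the shared t-power: t**3 on [0, sqrt(2)/2); exp(-t**2/2) on [sqrt(2)/2, sqrt(2)); 1/(2*t**2) on [sqrt(2), sqrt(3)); …
the power substitution comes off first: t**(3/2) on [0, 1/2); exp(-t/2) on [1/2, 2); 1/(2*t) on [2, 3); …
integrate the 4 segments split at sqrt(2)/2, sqrt(2), sqrt(3), then add the results
segment [0, sqrt(2)/2) carries t**4; integrate it
[sqrt(2)/2, sqrt(2)) adds the kernel integral of t*exp(-t**2/2)
∫ over [sqrt(2), sqrt(3)) of 1/(2*t)·t^(s-1) joins the sum
[sqrt(3), ∞) adds the kernel integral of t*exp(-2*t**2)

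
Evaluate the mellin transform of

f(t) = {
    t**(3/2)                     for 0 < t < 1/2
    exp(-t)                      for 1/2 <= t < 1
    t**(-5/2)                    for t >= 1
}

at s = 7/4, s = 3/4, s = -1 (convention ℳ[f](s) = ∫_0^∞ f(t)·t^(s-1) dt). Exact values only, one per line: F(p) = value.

the 3 pieces separated at 1/2, 1 each add one integral
[0, 1/2) adds the kernel integral of t**(3/2)
segment [1/2, 1) carries exp(-t); integrate it
piece [1, ∞): integrate t**(-5/2) against the kernel

F(7/4) = -uppergamma(7/4, 1) + 2**(3/4)/52 + uppergamma(7/4, 1/2) + 4/3
F(3/4) = -uppergamma(3/4, 1) + 2**(3/4)/18 + 4/7 + uppergamma(3/4, 1/2)
F(-1) = -expint(2, 1) + 2/7 + 2*expint(2, 1/2) + sqrt(2)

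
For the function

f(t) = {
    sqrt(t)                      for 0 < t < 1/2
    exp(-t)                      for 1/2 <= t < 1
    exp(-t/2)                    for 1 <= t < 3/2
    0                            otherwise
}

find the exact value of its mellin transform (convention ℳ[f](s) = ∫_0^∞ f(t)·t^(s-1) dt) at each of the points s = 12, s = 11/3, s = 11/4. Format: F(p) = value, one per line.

F(12) = -354434904271143*exp(-3/4)/1024 - 108505112*exp(-1) + sqrt(2)/102400 + 552203144321471*exp(-1/2)/2048
F(11/3) = -8*2**(2/3)*uppergamma(11/3, 3/4) - uppergamma(11/3, 1) + 3*2**(5/6)/400 + uppergamma(11/3, 1/2) + 8*2**(2/3)*uppergamma(11/3, 1/2)
F(11/4) = -4*2**(3/4)*uppergamma(11/4, 3/4) - uppergamma(11/4, 1) + 2**(3/4)/52 + uppergamma(11/4, 1/2) + 4*2**(3/4)*uppergamma(11/4, 1/2)

slice at 1/2, 1, transform all 3 pieces, and sum them
on [0, 1/2): add ∫ sqrt(t)·t^(s-1) dt
the [1/2, 1) slice contributes ∫ exp(-t)·t^(s-1) dt
[1, 3/2) adds the kernel integral of exp(-t/2)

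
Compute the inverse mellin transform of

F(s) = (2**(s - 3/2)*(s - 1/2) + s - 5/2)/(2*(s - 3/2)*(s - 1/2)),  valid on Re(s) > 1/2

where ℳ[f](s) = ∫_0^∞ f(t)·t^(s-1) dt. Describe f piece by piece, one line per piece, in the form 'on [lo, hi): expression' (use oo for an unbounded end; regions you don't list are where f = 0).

invert the shared t-power to get 1/t on [0, 1); 1/(2*t**2) on [1, 2)
the shared t-power comes off first: 1 on [0, 1); 1/(2*t) on [1, 2)
reversing the shared t-power: t on [0, 1); 1/2 on [1, 2)
f breaks at 1 into 2 integrals to sum
between 0 and 1 the integrand is 1/sqrt(t)·t^(s-1)
over [1, 2), the kernel integral of 1/(2*t**(3/2)) enters the sum

on [0, 1): 1/sqrt(t)
on [1, 2): 1/(2*t**(3/2))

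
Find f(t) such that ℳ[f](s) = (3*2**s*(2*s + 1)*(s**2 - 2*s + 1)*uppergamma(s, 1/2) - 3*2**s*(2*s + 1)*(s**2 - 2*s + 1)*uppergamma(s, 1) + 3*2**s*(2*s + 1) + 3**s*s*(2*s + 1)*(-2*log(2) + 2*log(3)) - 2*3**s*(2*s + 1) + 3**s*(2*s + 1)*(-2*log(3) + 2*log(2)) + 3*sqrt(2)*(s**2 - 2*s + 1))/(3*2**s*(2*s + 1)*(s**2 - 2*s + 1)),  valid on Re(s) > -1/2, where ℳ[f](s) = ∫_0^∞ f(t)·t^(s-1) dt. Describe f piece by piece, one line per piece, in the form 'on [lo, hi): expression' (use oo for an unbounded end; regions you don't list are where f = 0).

integrate the 3 segments split at 1/2, 1, then add the results
piece [0, 1/2): integrate sqrt(t) against the kernel
piece [1/2, 1): integrate exp(-t) against the kernel
[1, 3/2) adds the kernel integral of log(t)/t

on [0, 1/2): sqrt(t)
on [1/2, 1): exp(-t)
on [1, 3/2): log(t)/t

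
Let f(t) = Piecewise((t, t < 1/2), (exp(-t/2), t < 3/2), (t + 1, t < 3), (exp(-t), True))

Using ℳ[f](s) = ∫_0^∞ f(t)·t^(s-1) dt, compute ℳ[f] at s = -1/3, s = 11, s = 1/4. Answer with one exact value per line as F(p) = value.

integrate the 4 segments split at 1/2, 3/2, 3, then add the results
segment 0 to 1/2 holds t; add its integral
on [1/2, 3/2): add ∫ exp(-t/2)·t^(s-1) dt
over [3/2, 3), the kernel integral of (t + 1) enters the sum
∫ over [3, ∞) of exp(-t)·t^(s-1) joins the sum

F(-1/3) = 2**(1/3)*(-2*2**(1/3)*uppergamma(-1/3, 3/4) + 2*2**(2/3)*uppergamma(-1/3, 3) + 3**(2/3) + 3 + 2*2**(1/3)*uppergamma(-1/3, 1/4) + 6**(2/3))/4
F(11) = -8055338729409*exp(-3/4)/512 + 4080204709/67584 + 72865089*exp(-3) + 4885809916361*exp(-1/4)/512
F(1/4) = -13*2**(3/4)*3**(1/4)/5 - 2**(1/4)*uppergamma(1/4, 3/4) + uppergamma(1/4, 3) + 2**(3/4)/5 + 2**(1/4)*uppergamma(1/4, 1/4) + 32*3**(1/4)/5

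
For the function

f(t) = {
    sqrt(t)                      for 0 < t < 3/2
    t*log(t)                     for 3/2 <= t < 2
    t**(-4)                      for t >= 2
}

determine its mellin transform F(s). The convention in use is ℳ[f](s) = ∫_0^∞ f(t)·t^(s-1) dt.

linearity at 3/2, 2 turns ℳ[f](s) into 3 summed integrals
the [0, 3/2) slice contributes ∫ sqrt(t)·t^(s-1) dt
∫ over [3/2, 2) of t*log(t)·t^(s-1) joins the sum
on [2, ∞): add ∫ t**(-4)·t^(s-1) dt

(-32*2**(2*s)*(s - 4)*(2*s + 1) + 3**s*s*(s - 4)*(2*s + 1)*(-24*log(3) + 24*log(2)) + 3**s*(s - 4)*(2*s + 1)*(-24*log(3) + 24*log(2)) + 24*3**s*(s - 4)*(2*s + 1) + 16*3**s*sqrt(6)*(s - 4)*(s**2 + 2*s + 1) + 32*4**s*s*(s - 4)*(2*s + 1)*log(2) + 32*4**s*(s - 4)*(2*s + 1)*log(2) - 4**s*(2*s + 1)*(s**2 + 2*s + 1))/(16*2**s*(s - 4)*(2*s + 1)*(s**2 + 2*s + 1))
  -1/2 < Re(s) < 4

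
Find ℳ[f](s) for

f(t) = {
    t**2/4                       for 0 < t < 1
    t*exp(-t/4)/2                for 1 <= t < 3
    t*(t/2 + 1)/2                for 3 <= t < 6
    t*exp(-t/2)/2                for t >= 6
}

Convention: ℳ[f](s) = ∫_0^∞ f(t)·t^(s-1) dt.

(8*2**(2*s)*(s + 1)*(s + 2)*uppergamma(s + 1, 1/4) - 8*2**(2*s)*(s + 1)*(s + 2)*uppergamma(s + 1, 3/4) + 4*2**s*(s + 1)*(s + 2)*uppergamma(s + 1, 3) - 15*3**s*(s + 1) - 6*3**s + 48*6**s*(s + 1) + 12*6**s + s + 1)/(4*(s + 1)*(s + 2))
  Re(s) > -2

strip the common scale on t: t**2 on [0, 1/2); t*exp(-t/2) on [1/2, 3/2); t*(t + 1) on [3/2, 3); …
undo the shared t-power: t on [0, 1/2); exp(-t/2) on [1/2, 3/2); t + 1 on [3/2, 3); …
split f at 1, 3, 6: ℳ[f](s) collects 4 kernel integrals
on [0, 1): add ∫ t**2/4·t^(s-1) dt
on [1, 3) integrate f = t*exp(-t/4)/2 against the kernel
[3, 6) adds the kernel integral of t*(t/2 + 1)/2
segment 6 to ∞ holds t*exp(-t/2)/2; add its integral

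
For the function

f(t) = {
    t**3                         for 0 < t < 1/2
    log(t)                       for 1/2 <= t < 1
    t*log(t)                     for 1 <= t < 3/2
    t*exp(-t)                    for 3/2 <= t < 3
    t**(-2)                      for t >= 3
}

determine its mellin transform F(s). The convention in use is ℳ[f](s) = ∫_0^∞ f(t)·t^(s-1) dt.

(72*2**s*(s - 2)*(s + 1)**2*(s + 3)*(2*s - (s + 1)**2 + 1)*uppergamma(s + 1, 3/2) - 72*2**s*(s - 2)*(s + 1)**2*(s + 3)*(2*s - (s + 1)**2 + 1)*uppergamma(s + 1, 3) + 72*2**s*(s - 2)*(s + 1)**2*(s + 3) + 72*2**s*(s - 2)*(s + 3)*(2*s - (s + 1)**2 + 1) + 3**s*(s - 2)*(s + 1)*(s + 3)*(-108*log(2) + 108*log(3))*(2*s - (s + 1)**2 + 1) - 108*3**s*(s - 2)*(s + 3)*(2*s - (s + 1)**2 + 1) - 8*6**s*(s + 1)**2*(s + 3)*(2*s - (s + 1)**2 + 1) - 72*(s - 2)*(s + 1)**3*(s + 3)*log(2) - 72*(s - 2)*(s + 1)**2*(s + 3) + 72*(s - 2)*(s + 1)**2*(s + 3)*log(2) + 9*(s - 2)*(s + 1)**2*(2*s - (s + 1)**2 + 1))/(72*2**s*(s - 2)*(s + 1)**2*(s + 3)*(2*s - (s + 1)**2 + 1))
  -3 < Re(s) < 2

strip the shared t-power: t**2 on [0, 1/2); log(t)/t on [1/2, 1); log(t) on [1, 3/2); …
the 5 pieces separated at 1/2, 1, 3/2, 3 each add one integral
over [0, 1/2), the kernel integral of t**3 enters the sum
for t in [1/2, 1): the term is ∫ log(t)·t^(s-1)
over [1, 3/2), the kernel integral of t*log(t) enters the sum
between 3/2 and 3 the integrand is t*exp(-t)·t^(s-1)
∫ t**(-2)·t^(s-1) over [3, ∞)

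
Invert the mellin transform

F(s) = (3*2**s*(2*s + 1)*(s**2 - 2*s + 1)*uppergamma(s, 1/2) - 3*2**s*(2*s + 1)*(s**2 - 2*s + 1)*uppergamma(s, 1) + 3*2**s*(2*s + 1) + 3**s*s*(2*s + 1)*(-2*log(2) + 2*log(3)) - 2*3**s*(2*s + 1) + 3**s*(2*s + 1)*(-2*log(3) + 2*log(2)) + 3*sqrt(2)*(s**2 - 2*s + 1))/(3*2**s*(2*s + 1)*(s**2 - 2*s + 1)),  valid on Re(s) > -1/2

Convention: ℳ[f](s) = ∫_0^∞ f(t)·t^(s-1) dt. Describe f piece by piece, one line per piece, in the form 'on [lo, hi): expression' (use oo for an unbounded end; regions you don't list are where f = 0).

on [0, 1/2): sqrt(t)
on [1/2, 1): exp(-t)
on [1, 3/2): log(t)/t

the 3 pieces separated at 1/2, 1 each add one integral
on [0, 1/2) integrate f = sqrt(t) against the kernel
segment [1/2, 1) carries exp(-t); integrate it
segment 1 to 3/2 holds log(t)/t; add its integral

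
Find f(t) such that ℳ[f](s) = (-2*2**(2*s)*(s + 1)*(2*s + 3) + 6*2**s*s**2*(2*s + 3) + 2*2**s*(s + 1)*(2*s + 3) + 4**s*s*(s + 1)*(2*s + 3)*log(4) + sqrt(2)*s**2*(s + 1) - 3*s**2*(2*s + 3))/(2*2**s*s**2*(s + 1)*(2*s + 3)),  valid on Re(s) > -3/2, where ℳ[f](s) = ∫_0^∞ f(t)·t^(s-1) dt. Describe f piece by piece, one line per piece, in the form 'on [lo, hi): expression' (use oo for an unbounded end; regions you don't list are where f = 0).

on [0, 1/2): t**(3/2)
on [1/2, 1): 3*t
on [1, 2): log(t)

breakpoints 1/2, 1: one integral from each of the 3 segments
segment [0, 1/2) carries t**(3/2); integrate it
∫ 3*t·t^(s-1) over [1/2, 1)
over [1, 2), the kernel integral of log(t) enters the sum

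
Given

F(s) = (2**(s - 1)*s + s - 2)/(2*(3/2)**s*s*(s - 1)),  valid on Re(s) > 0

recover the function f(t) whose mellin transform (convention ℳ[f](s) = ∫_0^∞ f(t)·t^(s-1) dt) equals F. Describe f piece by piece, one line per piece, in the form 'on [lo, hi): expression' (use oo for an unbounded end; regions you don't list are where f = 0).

remove the common scale on t first: 1 on [0, 1); 1/(2*t) on [1, 2)
strip the shared t-power: t on [0, 1); 1/2 on [1, 2)
breakpoints 2/3: one integral from each of the 2 segments
∫ 1·t^(s-1) over [0, 2/3)
on [2/3, 4/3): add ∫ 1/(3*t)·t^(s-1) dt

on [0, 2/3): 1
on [2/3, 4/3): 1/(3*t)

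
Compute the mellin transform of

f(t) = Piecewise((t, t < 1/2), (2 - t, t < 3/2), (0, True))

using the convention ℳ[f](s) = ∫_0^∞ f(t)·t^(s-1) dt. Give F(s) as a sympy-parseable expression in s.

f breaks at 1/2 into 2 integrals to sum
the [0, 1/2) slice contributes ∫ t·t^(s-1) dt
piece [1/2, 3/2): integrate (2 - t) against the kernel

(3**s*s + 4*3**s - 2*s - 4)/(2*2**s*s*(s + 1))
  Re(s) > -1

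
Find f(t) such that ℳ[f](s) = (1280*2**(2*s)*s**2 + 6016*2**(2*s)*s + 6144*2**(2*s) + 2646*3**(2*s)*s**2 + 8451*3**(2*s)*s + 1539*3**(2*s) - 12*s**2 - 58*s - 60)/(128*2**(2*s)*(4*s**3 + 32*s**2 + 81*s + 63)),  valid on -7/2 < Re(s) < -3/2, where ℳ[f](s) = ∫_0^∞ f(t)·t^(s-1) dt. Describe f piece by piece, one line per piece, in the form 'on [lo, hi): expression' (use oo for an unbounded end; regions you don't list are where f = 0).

reversing the shared t-power: t**(3/2) on [0, 1/4); t*(2*sqrt(t) + 1) on [1/4, 1); t**(3/2)/2 on [1, 9/4); …
the shared t-power comes off first: sqrt(t) on [0, 1/4); 2*sqrt(t) + 1 on [1/4, 1); sqrt(t)/2 on [1, 9/4); …
strip the power substitution: t on [0, 1/2); 2*t + 1 on [1/2, 1); t/2 on [1, 3/2); …
decompose at 1/4, 1, 9/4; ℳ[f](s) sums the 4 pieces' integrals
∫ over [0, 1/4) of t**(7/2)·t^(s-1) joins the sum
the [1/4, 1) slice contributes ∫ t**3*(2*sqrt(t) + 1)·t^(s-1) dt
on [1, 9/4) integrate f = t**(7/2)/2 against the kernel
the [9/4, ∞) slice contributes ∫ t**(3/2)·t^(s-1) dt

on [0, 1/4): t**(7/2)
on [1/4, 1): t**3*(2*sqrt(t) + 1)
on [1, 9/4): t**(7/2)/2
on [9/4, oo): t**(3/2)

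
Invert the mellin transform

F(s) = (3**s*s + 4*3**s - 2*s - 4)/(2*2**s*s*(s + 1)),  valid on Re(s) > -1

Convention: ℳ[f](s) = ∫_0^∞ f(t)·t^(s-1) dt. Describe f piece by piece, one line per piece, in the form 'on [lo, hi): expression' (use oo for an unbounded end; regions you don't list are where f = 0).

on [0, 1/2): t
on [1/2, 3/2): 2 - t

decompose at 1/2; ℳ[f](s) sums the 2 pieces' integrals
segment [0, 1/2) carries t; integrate it
piece [1/2, 3/2): integrate (2 - t) against the kernel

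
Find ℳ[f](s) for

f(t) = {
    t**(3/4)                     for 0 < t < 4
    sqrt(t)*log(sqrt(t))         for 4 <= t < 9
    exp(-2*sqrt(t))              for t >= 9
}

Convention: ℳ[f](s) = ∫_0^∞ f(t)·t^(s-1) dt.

undo the power substitution: t**(3/2) on [0, 2); t*log(t) on [2, 3); exp(-2*t) on [3, ∞)
along the cuts 4, 9, ℳ[f](s) splits into 3 integrals
piece [0, 4): integrate t**(3/4) against the kernel
segment [4, 9) carries sqrt(t)*log(sqrt(t)); integrate it
[9, ∞) adds the kernel integral of exp(-2*sqrt(t))

2*(-4*144**s*s*(4*s + 3)*log(2) - 2*144**s*(4*s + 3)*log(2) + 2*144**s*(4*s + 3) + 4*144**s*sqrt(2)*(4*s**2 + 4*s + 1) + 6*324**s*s*(4*s + 3)*log(3) - 3*324**s*(4*s + 3) + 3*324**s*(4*s + 3)*log(3) + 9**s*(4*s + 3)*(4*s**2 + 4*s + 1)*uppergamma(2*s, 6))/(36**s*(4*s + 3)*(4*s**2 + 4*s + 1))
  Re(s) > -3/4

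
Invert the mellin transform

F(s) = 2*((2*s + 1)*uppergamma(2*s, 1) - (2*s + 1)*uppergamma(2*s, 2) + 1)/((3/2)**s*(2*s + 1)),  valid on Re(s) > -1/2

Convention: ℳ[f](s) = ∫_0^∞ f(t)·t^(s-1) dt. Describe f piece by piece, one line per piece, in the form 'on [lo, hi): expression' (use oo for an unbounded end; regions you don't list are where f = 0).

on [0, 2/3): sqrt(6)*sqrt(t)/2
on [2/3, 8/3): exp(-sqrt(6)*sqrt(t)/2)

the common scale on t comes off first: sqrt(t) on [0, 1); exp(-sqrt(t)) on [1, 4)
strip the power substitution: t on [0, 1); exp(-t) on [1, 2)
f breaks at 2/3 into 2 integrals to sum
segment 0 to 2/3 holds sqrt(6)*sqrt(t)/2; add its integral
segment 2/3 to 8/3 holds exp(-sqrt(6)*sqrt(t)/2); add its integral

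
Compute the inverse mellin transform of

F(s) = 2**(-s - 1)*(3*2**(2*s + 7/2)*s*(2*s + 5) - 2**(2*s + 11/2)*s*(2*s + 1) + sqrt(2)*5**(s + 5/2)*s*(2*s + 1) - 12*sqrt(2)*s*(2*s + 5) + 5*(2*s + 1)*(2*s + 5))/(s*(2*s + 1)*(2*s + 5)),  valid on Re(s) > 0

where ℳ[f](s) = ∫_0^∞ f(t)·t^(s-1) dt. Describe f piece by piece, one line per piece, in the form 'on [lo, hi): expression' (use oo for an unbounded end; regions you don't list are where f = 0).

the 3 pieces separated at 1/2, 2 each add one integral
[0, 1/2) adds the kernel integral of 5/2
for t in [1/2, 2): the term is ∫ 6*sqrt(t)·t^(s-1)
for t in [2, 5/2): the term is ∫ 2*t**(5/2)·t^(s-1)

on [0, 1/2): 5/2
on [1/2, 2): 6*sqrt(t)
on [2, 5/2): 2*t**(5/2)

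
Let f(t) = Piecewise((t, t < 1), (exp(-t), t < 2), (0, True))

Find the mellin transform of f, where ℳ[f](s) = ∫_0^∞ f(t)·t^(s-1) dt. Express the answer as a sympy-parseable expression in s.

((s + 1)*uppergamma(s, 1) - (s + 1)*uppergamma(s, 2) + 1)/(s + 1)
  Re(s) > -1

breakpoints 1: one integral from each of the 2 segments
∫ t·t^(s-1) over [0, 1)
on [1, 2): add ∫ exp(-t)·t^(s-1) dt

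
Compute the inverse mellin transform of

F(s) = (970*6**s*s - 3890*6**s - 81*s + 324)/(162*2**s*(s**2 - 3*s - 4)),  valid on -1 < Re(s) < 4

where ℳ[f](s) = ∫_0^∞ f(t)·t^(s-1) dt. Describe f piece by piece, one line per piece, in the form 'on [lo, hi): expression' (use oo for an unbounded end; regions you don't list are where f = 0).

on [0, 1/2): t
on [1/2, 3): 2*t
on [3, oo): t**(-4)

breakpoints 1/2, 3: one integral from each of the 3 segments
piece [0, 1/2): integrate t against the kernel
over [1/2, 3), the kernel integral of 2*t enters the sum
piece [3, ∞): integrate t**(-4) against the kernel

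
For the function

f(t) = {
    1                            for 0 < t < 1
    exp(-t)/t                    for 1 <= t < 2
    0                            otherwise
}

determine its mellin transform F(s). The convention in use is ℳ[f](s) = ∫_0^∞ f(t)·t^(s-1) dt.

uppergamma(s - 1, 1) - uppergamma(s - 1, 2) + 1/s
  Re(s) > 0

strip the shared t-power: t on [0, 1); exp(-t) on [1, 2)
split f at 1: ℳ[f](s) collects 2 kernel integrals
on [0, 1): add ∫ 1·t^(s-1) dt
on [1, 2): add ∫ exp(-t)/t·t^(s-1) dt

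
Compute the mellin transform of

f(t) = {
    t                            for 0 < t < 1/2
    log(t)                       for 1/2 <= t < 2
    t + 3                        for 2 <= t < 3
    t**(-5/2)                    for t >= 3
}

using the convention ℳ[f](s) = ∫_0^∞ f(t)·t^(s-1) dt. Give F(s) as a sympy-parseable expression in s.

along the cuts 1/2, 2, 3, ℳ[f](s) splits into 4 integrals
on [0, 1/2) integrate f = t against the kernel
on [1/2, 2): add ∫ log(t)·t^(s-1) dt
segment 2 to 3 holds (t + 3); add its integral
∫ over [3, ∞) of t**(-5/2)·t^(s-1) joins the sum

(-270*2**(2*s)*s**2*(2*s - 5) + 54*2**(2*s)*s*(s + 1)*(2*s - 5)*log(2) - 162*2**(2*s)*s*(2*s - 5) - 54*2**(2*s)*(s + 1)*(2*s - 5) - 4*sqrt(3)*6**s*s**2*(s + 1) + 324*6**s*s**2*(2*s - 5) + 162*6**s*s*(2*s - 5) + 27*s**2*(2*s - 5) + 54*s*(s + 1)*(2*s - 5)*log(2) + (2*s - 5)*(54*s + 54))/(54*2**s*s**2*(s + 1)*(2*s - 5))
  -1 < Re(s) < 5/2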